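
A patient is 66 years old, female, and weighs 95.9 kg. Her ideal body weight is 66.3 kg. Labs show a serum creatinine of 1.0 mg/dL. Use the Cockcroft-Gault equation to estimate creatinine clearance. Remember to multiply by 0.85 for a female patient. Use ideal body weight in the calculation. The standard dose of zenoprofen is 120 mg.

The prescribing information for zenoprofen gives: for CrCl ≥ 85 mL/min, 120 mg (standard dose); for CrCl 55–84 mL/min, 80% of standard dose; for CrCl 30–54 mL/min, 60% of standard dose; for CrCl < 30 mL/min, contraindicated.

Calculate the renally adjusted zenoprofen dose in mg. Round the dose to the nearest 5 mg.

CrCl = (140 − 66) × 66.3 / (72 × 1) × 0.85 = 4906.2 / 72.00 × 0.85 ≈ 57.9 mL/min
CrCl ≈ 58 mL/min → bracket 55–84 mL/min.
80% of 120 mg = 96 mg → 95 mg

95 mg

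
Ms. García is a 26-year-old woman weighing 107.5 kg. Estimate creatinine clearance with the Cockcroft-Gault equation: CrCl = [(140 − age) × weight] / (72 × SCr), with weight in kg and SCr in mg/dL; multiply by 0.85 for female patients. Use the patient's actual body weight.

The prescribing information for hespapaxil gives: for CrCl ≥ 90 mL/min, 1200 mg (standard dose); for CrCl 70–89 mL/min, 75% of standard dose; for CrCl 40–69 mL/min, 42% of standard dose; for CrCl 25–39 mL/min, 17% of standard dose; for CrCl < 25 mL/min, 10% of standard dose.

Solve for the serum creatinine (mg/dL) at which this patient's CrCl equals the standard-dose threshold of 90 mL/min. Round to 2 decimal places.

1.61 mg/dL

Standard dose requires CrCl ≥ 90 mL/min.
Set (140 − 26) × 107.5 × 0.85 / (72 × SCr) = 90
SCr = (140 − 26) × 107.5 × 0.85 / (72 × 90) = 1.608 mg/dL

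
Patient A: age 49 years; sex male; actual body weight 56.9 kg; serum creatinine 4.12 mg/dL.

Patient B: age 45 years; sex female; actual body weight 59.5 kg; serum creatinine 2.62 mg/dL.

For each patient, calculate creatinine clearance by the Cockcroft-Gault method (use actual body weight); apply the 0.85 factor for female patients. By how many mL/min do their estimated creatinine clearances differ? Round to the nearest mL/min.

8 mL/min

Patient A: CrCl = (140 − 49) × 56.9 / (72 × 4.12) = 5177.9 / 296.64 ≈ 17.5 mL/min
Patient B: CrCl = (140 − 45) × 59.5 / (72 × 2.62) × 0.85 = 5652.5 / 188.64 × 0.85 ≈ 25.5 mL/min
|17.5 − 25.5| = 8.0 mL/min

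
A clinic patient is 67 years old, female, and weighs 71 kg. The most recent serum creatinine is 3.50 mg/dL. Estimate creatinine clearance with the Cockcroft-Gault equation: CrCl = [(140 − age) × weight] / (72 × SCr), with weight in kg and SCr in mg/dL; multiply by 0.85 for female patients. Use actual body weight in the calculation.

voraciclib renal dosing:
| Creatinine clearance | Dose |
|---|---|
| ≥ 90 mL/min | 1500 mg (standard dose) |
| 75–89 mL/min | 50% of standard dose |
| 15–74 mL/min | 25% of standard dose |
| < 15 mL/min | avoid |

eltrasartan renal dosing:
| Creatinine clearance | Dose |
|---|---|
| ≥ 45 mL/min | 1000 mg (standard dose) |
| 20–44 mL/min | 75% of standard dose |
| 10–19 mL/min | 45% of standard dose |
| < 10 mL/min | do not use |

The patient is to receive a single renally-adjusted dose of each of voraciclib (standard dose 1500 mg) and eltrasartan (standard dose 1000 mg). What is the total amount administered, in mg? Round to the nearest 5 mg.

CrCl = (140 − 67) × 71 / (72 × 3.5) × 0.85 = 5183.0 / 252.00 × 0.85 ≈ 17.5 mL/min
CrCl ≈ 17 mL/min.
voraciclib: 15–74 mL/min → 25% of 1500 mg = 375 mg.
eltrasartan: 10–19 mL/min → 45% of 1000 mg = 450 mg.
Total = 375 + 450 = 825 mg.

825 mg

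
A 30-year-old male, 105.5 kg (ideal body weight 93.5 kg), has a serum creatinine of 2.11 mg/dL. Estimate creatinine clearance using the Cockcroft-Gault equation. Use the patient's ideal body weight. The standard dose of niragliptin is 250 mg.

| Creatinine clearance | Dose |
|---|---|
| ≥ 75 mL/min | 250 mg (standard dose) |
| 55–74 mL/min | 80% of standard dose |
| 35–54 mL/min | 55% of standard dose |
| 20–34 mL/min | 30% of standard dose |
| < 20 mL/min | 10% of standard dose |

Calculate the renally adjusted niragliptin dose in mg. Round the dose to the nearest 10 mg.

CrCl = (140 − 30) × 93.5 / (72 × 2.11) = 10285.0 / 151.92 ≈ 67.7 mL/min
CrCl ≈ 68 mL/min → bracket 55–74 mL/min.
80% of 250 mg = 200 mg

200 mg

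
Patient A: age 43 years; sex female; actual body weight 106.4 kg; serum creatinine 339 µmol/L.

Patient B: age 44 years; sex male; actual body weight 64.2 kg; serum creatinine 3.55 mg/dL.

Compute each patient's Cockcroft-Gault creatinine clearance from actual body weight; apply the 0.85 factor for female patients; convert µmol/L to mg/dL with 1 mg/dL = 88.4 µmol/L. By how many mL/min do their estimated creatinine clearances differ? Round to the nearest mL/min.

Patient A: SCr = 339 / 88.4 = 3.835 mg/dL
Patient A: CrCl = (140 − 43) × 106.4 / (72 × 3.835) × 0.85 = 10320.8 / 276.12 × 0.85 ≈ 31.8 mL/min
Patient B: CrCl = (140 − 44) × 64.2 / (72 × 3.55) = 6163.2 / 255.60 ≈ 24.1 mL/min
|31.8 − 24.1| = 7.7 mL/min

8 mL/min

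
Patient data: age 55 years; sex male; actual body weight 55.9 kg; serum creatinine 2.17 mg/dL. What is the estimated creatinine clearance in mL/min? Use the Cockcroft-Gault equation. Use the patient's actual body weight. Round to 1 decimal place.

30.4 mL/min

CrCl = (140 − 55) × 55.9 / (72 × 2.17) = 4751.5 / 156.24 ≈ 30.4 mL/min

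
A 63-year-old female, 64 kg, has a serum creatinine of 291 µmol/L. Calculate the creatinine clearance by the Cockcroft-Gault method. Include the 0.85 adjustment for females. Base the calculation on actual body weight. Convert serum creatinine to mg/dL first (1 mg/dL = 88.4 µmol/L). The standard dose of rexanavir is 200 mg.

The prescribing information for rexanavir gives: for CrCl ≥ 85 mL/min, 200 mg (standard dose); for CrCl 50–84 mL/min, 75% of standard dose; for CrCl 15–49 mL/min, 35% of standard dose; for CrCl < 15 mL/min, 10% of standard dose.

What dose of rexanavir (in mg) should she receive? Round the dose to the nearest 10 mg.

70 mg

SCr = 291 / 88.4 = 3.292 mg/dL
CrCl = (140 − 63) × 64 / (72 × 3.292) × 0.85 = 4928.0 / 237.02 × 0.85 ≈ 17.7 mL/min
CrCl ≈ 18 mL/min → bracket 15–49 mL/min.
35% of 200 mg = 70 mg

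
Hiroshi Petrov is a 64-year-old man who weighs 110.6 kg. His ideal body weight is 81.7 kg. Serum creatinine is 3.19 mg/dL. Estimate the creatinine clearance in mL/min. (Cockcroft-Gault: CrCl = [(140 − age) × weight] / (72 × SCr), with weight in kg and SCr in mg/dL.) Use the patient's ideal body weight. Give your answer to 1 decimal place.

CrCl = (140 − 64) × 81.7 / (72 × 3.19) = 6209.2 / 229.68 ≈ 27.0 mL/min

27.0 mL/min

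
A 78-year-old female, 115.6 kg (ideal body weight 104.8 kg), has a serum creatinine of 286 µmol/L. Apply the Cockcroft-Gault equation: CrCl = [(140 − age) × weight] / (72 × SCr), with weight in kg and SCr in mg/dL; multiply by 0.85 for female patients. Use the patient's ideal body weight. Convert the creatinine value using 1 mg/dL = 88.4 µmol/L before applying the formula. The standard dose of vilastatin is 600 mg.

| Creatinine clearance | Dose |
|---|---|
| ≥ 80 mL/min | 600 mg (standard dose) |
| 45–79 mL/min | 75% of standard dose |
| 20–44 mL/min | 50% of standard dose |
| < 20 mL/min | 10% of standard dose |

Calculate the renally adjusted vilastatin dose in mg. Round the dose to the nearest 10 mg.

300 mg

SCr = 286 / 88.4 = 3.235 mg/dL
CrCl = (140 − 78) × 104.8 / (72 × 3.235) × 0.85 = 6497.6 / 232.92 × 0.85 ≈ 23.7 mL/min
CrCl ≈ 24 mL/min → bracket 20–44 mL/min.
50% of 600 mg = 300 mg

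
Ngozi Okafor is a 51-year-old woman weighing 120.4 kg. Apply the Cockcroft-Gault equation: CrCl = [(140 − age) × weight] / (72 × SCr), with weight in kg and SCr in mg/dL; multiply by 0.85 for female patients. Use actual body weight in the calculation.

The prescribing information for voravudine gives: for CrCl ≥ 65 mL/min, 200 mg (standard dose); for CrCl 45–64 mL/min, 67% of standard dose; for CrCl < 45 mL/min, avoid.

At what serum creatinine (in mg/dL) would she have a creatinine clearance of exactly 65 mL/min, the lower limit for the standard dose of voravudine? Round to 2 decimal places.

1.95 mg/dL

Standard dose requires CrCl ≥ 65 mL/min.
Set (140 − 51) × 120.4 × 0.85 / (72 × SCr) = 65
SCr = (140 − 51) × 120.4 × 0.85 / (72 × 65) = 1.946 mg/dL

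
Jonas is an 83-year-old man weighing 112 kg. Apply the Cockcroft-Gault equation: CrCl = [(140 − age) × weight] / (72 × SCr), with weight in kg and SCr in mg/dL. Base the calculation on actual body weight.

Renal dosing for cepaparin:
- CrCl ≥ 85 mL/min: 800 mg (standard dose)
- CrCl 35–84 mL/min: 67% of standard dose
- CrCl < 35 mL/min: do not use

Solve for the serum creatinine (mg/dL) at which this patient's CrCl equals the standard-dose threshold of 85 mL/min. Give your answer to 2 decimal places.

1.04 mg/dL

Standard dose requires CrCl ≥ 85 mL/min.
Set (140 − 83) × 112 / (72 × SCr) = 85
SCr = (140 − 83) × 112 / (72 × 85) = 1.043 mg/dL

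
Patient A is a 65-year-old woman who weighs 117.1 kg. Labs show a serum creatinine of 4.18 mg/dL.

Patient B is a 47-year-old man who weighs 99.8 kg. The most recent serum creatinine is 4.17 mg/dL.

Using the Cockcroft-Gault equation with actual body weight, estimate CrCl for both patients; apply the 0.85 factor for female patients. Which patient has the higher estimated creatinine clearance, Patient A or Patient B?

Patient B

Patient A: CrCl = (140 − 65) × 117.1 / (72 × 4.18) × 0.85 = 8782.5 / 300.96 × 0.85 ≈ 24.8 mL/min
Patient B: CrCl = (140 − 47) × 99.8 / (72 × 4.17) = 9281.4 / 300.24 ≈ 30.9 mL/min
24.8 vs 30.9 mL/min → Patient B is higher.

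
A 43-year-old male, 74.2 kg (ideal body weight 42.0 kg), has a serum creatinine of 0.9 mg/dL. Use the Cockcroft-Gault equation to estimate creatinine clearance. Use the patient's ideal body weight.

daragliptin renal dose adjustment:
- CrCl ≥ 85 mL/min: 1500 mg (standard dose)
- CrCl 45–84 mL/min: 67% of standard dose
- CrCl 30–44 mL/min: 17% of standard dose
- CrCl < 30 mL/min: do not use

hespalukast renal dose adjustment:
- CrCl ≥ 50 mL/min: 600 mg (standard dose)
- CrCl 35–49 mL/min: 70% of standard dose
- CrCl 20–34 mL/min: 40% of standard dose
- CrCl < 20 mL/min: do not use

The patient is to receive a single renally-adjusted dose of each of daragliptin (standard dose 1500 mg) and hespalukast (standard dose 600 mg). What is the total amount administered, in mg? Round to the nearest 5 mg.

CrCl = (140 − 43) × 42 / (72 × 0.9) = 4074.0 / 64.80 ≈ 62.9 mL/min
CrCl ≈ 63 mL/min.
daragliptin: 45–84 mL/min → 67% of 1500 mg = 1005 mg.
hespalukast: ≥ 50 mL/min → 100% of 600 mg = 600 mg.
Total = 1005 + 600 = 1605 mg.

1605 mg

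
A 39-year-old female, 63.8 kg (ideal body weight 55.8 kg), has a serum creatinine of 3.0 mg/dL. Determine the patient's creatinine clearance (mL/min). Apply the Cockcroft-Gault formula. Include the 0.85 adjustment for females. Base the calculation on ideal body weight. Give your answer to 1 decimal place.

22.2 mL/min

CrCl = (140 − 39) × 55.8 / (72 × 3) × 0.85 = 5635.8 / 216.00 × 0.85 ≈ 22.2 mL/min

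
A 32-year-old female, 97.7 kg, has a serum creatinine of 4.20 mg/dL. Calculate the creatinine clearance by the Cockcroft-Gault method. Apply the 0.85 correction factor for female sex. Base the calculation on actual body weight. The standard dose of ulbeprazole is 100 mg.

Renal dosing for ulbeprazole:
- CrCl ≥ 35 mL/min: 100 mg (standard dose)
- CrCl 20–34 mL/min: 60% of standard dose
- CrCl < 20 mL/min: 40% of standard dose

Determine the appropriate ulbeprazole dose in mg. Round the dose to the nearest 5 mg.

CrCl = (140 − 32) × 97.7 / (72 × 4.2) × 0.85 = 10551.6 / 302.40 × 0.85 ≈ 29.7 mL/min
CrCl ≈ 30 mL/min → bracket 20–34 mL/min.
60% of 100 mg = 60 mg

60 mg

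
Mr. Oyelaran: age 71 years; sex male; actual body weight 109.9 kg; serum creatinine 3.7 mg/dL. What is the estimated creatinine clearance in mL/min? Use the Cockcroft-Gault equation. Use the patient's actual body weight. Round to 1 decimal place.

28.5 mL/min

CrCl = (140 − 71) × 109.9 / (72 × 3.7) = 7583.1 / 266.40 ≈ 28.5 mL/min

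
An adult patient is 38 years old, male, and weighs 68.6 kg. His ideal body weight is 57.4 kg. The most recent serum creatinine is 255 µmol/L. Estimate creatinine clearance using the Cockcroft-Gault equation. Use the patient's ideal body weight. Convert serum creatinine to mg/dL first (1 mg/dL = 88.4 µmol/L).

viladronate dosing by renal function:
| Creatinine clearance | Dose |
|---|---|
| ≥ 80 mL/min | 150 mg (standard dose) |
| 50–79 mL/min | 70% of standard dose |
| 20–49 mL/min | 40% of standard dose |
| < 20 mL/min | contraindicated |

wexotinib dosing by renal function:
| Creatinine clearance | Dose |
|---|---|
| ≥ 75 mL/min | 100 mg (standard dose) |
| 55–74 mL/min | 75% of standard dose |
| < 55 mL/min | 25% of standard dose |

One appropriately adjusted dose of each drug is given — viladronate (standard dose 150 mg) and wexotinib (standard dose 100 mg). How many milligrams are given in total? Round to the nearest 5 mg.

SCr = 255 / 88.4 = 2.885 mg/dL
CrCl = (140 − 38) × 57.4 / (72 × 2.885) = 5854.8 / 207.72 ≈ 28.2 mL/min
CrCl ≈ 28 mL/min.
viladronate: 20–49 mL/min → 40% of 150 mg = 60 mg.
wexotinib: < 55 mL/min → 25% of 100 mg = 25 mg.
Total = 60 + 25 = 85 mg.

85 mg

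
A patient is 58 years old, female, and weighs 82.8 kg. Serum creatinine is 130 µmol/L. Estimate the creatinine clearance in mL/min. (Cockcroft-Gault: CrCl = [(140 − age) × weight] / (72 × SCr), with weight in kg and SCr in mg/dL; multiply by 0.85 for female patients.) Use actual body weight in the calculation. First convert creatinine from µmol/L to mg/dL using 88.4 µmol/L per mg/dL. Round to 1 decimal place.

SCr = 130 / 88.4 = 1.471 mg/dL
CrCl = (140 − 58) × 82.8 / (72 × 1.471) × 0.85 = 6789.6 / 105.91 × 0.85 ≈ 54.5 mL/min

54.5 mL/min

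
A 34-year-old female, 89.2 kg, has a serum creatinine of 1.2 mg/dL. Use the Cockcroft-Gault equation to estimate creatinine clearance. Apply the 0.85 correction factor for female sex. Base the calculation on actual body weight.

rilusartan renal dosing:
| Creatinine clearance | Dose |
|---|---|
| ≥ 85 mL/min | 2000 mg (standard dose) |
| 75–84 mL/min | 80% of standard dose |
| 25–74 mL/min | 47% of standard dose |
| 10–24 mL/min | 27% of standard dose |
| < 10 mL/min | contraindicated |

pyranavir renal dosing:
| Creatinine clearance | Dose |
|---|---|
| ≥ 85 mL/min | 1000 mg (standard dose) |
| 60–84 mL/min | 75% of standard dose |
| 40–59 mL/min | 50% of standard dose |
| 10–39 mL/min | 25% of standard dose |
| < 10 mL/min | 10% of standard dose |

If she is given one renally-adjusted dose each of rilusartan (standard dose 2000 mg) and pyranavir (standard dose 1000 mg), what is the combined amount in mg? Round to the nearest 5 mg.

CrCl = (140 − 34) × 89.2 / (72 × 1.2) × 0.85 = 9455.2 / 86.40 × 0.85 ≈ 93.0 mL/min
CrCl ≈ 93 mL/min.
rilusartan: ≥ 85 mL/min → 100% of 2000 mg = 2000 mg.
pyranavir: ≥ 85 mL/min → 100% of 1000 mg = 1000 mg.
Total = 2000 + 1000 = 3000 mg.

3000 mg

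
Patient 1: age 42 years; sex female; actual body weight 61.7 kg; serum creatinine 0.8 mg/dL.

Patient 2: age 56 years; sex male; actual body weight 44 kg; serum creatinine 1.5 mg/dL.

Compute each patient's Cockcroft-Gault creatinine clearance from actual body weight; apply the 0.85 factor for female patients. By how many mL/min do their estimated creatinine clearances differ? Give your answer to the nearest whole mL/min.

Patient 1: CrCl = (140 − 42) × 61.7 / (72 × 0.8) × 0.85 = 6046.6 / 57.60 × 0.85 ≈ 89.2 mL/min
Patient 2: CrCl = (140 − 56) × 44 / (72 × 1.5) = 3696.0 / 108.00 ≈ 34.2 mL/min
|89.2 − 34.2| = 55.0 mL/min

55 mL/min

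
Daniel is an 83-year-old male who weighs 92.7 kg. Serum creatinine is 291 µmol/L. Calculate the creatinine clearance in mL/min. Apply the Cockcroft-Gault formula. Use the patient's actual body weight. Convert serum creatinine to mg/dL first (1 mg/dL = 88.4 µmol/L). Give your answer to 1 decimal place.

22.3 mL/min

SCr = 291 / 88.4 = 3.292 mg/dL
CrCl = (140 − 83) × 92.7 / (72 × 3.292) = 5283.9 / 237.02 ≈ 22.3 mL/min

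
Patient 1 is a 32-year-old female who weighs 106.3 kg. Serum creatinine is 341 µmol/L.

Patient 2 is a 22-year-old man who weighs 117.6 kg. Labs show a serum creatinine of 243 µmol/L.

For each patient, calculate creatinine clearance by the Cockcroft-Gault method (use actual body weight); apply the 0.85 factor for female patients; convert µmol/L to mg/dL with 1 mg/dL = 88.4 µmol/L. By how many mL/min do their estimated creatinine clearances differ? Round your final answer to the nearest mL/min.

Patient 1: SCr = 341 / 88.4 = 3.857 mg/dL
Patient 1: CrCl = (140 − 32) × 106.3 / (72 × 3.857) × 0.85 = 11480.4 / 277.70 × 0.85 ≈ 35.1 mL/min
Patient 2: SCr = 243 / 88.4 = 2.749 mg/dL
Patient 2: CrCl = (140 − 22) × 117.6 / (72 × 2.749) = 13876.8 / 197.93 ≈ 70.1 mL/min
|35.1 − 70.1| = 35.0 mL/min

35 mL/min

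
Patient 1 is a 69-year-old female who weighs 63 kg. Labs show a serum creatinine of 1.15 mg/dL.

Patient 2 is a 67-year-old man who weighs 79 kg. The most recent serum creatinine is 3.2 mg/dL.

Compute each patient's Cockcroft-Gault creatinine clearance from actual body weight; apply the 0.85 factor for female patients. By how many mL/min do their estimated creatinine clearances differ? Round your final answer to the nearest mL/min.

21 mL/min

Patient 1: CrCl = (140 − 69) × 63 / (72 × 1.15) × 0.85 = 4473.0 / 82.80 × 0.85 ≈ 45.9 mL/min
Patient 2: CrCl = (140 − 67) × 79 / (72 × 3.2) = 5767.0 / 230.40 ≈ 25.0 mL/min
|45.9 − 25.0| = 20.9 mL/min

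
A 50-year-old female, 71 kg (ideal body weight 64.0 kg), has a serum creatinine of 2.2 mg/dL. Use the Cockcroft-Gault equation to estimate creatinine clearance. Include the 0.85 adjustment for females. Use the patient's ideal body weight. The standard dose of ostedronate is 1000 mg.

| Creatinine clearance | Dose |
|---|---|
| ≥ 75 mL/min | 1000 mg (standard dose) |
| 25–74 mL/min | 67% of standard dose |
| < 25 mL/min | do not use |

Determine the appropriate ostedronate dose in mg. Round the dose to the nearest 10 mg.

CrCl = (140 − 50) × 64 / (72 × 2.2) × 0.85 = 5760.0 / 158.40 × 0.85 ≈ 30.9 mL/min
CrCl ≈ 31 mL/min → bracket 25–74 mL/min.
67% of 1000 mg = 670 mg

670 mg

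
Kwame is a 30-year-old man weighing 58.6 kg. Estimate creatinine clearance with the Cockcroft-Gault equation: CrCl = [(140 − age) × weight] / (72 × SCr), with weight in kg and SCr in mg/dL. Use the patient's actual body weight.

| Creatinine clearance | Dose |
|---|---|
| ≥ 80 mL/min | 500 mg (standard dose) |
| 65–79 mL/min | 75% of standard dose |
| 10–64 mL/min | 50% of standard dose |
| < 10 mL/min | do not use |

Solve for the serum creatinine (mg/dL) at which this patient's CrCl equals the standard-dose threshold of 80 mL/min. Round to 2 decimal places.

Standard dose requires CrCl ≥ 80 mL/min.
Set (140 − 30) × 58.6 / (72 × SCr) = 80
SCr = (140 − 30) × 58.6 / (72 × 80) = 1.119 mg/dL

1.12 mg/dL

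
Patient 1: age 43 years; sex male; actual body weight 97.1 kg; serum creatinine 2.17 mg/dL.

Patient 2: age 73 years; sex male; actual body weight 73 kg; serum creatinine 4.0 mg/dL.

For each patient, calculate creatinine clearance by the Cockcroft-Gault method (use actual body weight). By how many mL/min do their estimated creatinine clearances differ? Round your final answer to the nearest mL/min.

Patient 1: CrCl = (140 − 43) × 97.1 / (72 × 2.17) = 9418.7 / 156.24 ≈ 60.3 mL/min
Patient 2: CrCl = (140 − 73) × 73 / (72 × 4) = 4891.0 / 288.00 ≈ 17.0 mL/min
|60.3 − 17.0| = 43.3 mL/min

43 mL/min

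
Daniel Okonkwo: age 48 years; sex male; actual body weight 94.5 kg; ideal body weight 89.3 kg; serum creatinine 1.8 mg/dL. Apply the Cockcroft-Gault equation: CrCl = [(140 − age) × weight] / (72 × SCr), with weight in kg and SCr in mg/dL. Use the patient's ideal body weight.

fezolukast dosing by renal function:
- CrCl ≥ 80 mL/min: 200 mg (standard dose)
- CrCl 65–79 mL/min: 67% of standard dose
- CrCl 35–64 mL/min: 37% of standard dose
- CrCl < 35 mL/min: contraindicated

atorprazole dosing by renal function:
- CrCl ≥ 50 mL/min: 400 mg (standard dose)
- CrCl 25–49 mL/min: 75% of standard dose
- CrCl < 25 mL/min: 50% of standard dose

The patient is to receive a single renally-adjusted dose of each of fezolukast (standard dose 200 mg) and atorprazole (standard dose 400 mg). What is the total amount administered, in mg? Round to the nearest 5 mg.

CrCl = (140 − 48) × 89.3 / (72 × 1.8) = 8215.6 / 129.60 ≈ 63.4 mL/min
CrCl ≈ 63 mL/min.
fezolukast: 35–64 mL/min → 37% of 200 mg = 74 mg.
atorprazole: ≥ 50 mL/min → 100% of 400 mg = 400 mg.
Total = 74 + 400 = 474 mg.

475 mg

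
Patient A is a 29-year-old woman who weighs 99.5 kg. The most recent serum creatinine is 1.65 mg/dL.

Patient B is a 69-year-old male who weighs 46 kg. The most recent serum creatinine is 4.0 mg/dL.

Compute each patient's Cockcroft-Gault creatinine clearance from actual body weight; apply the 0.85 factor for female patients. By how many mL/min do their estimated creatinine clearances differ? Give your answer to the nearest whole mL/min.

68 mL/min

Patient A: CrCl = (140 − 29) × 99.5 / (72 × 1.65) × 0.85 = 11044.5 / 118.80 × 0.85 ≈ 79.0 mL/min
Patient B: CrCl = (140 − 69) × 46 / (72 × 4) = 3266.0 / 288.00 ≈ 11.3 mL/min
|79.0 − 11.3| = 67.7 mL/min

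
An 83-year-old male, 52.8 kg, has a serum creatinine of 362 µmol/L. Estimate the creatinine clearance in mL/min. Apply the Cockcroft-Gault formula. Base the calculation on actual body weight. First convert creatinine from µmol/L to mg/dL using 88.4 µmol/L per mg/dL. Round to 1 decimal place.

10.2 mL/min

SCr = 362 / 88.4 = 4.095 mg/dL
CrCl = (140 − 83) × 52.8 / (72 × 4.095) = 3009.6 / 294.84 ≈ 10.2 mL/min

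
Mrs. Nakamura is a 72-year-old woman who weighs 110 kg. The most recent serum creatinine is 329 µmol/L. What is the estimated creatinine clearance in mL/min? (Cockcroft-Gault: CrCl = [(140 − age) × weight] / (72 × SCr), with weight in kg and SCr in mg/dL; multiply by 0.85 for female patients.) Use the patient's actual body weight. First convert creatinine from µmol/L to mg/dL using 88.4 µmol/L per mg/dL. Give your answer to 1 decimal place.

SCr = 329 / 88.4 = 3.722 mg/dL
CrCl = (140 − 72) × 110 / (72 × 3.722) × 0.85 = 7480.0 / 267.98 × 0.85 ≈ 23.7 mL/min

23.7 mL/min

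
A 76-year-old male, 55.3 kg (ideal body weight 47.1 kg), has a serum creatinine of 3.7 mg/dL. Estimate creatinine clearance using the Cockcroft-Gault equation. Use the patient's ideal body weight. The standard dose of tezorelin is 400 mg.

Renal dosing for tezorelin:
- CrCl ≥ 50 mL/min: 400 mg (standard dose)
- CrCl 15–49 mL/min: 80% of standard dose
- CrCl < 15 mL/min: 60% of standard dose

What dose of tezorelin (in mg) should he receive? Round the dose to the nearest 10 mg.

CrCl = (140 − 76) × 47.1 / (72 × 3.7) = 3014.4 / 266.40 ≈ 11.3 mL/min
CrCl ≈ 11 mL/min → bracket < 15 mL/min.
60% of 400 mg = 240 mg

240 mg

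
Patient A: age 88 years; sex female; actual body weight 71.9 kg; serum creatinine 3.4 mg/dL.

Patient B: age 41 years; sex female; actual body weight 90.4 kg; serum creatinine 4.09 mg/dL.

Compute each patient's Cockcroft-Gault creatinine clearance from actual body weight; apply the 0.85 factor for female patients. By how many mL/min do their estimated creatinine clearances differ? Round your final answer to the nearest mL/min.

13 mL/min

Patient A: CrCl = (140 − 88) × 71.9 / (72 × 3.4) × 0.85 = 3738.8 / 244.80 × 0.85 ≈ 13.0 mL/min
Patient B: CrCl = (140 − 41) × 90.4 / (72 × 4.09) × 0.85 = 8949.6 / 294.48 × 0.85 ≈ 25.8 mL/min
|13.0 − 25.8| = 12.8 mL/min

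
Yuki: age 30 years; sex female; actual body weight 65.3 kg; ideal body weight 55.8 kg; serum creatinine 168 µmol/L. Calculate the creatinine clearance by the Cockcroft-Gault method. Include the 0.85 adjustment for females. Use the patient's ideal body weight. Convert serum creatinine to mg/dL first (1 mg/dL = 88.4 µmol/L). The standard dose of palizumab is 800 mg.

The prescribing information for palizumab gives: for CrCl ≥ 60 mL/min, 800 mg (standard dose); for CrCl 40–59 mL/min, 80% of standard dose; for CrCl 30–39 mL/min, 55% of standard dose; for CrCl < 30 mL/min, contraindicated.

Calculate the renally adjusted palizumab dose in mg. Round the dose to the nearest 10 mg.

SCr = 168 / 88.4 = 1.9 mg/dL
CrCl = (140 − 30) × 55.8 / (72 × 1.9) × 0.85 = 6138.0 / 136.80 × 0.85 ≈ 38.1 mL/min
CrCl ≈ 38 mL/min → bracket 30–39 mL/min.
55% of 800 mg = 440 mg

440 mg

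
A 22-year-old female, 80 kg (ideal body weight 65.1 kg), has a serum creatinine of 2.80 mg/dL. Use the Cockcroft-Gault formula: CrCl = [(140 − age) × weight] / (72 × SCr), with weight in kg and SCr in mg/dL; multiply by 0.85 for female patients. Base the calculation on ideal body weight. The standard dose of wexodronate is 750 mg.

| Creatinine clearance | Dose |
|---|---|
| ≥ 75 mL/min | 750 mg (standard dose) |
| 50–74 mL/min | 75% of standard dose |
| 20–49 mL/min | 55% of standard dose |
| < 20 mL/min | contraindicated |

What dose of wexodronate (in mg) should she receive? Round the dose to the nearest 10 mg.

CrCl = (140 − 22) × 65.1 / (72 × 2.8) × 0.85 = 7681.8 / 201.60 × 0.85 ≈ 32.4 mL/min
CrCl ≈ 32 mL/min → bracket 20–49 mL/min.
55% of 750 mg = 412.5 mg → 410 mg

410 mg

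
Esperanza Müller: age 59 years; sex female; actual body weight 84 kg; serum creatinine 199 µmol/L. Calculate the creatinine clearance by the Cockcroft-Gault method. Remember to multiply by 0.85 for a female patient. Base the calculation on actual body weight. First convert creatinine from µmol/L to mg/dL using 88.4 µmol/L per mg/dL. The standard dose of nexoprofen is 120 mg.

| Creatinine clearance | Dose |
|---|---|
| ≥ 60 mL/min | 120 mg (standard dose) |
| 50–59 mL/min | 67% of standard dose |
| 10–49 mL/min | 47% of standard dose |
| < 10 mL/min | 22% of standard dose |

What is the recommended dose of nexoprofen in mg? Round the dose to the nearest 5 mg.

55 mg

SCr = 199 / 88.4 = 2.251 mg/dL
CrCl = (140 − 59) × 84 / (72 × 2.251) × 0.85 = 6804.0 / 162.07 × 0.85 ≈ 35.7 mL/min
CrCl ≈ 36 mL/min → bracket 10–49 mL/min.
47% of 120 mg = 56.4 mg → 55 mg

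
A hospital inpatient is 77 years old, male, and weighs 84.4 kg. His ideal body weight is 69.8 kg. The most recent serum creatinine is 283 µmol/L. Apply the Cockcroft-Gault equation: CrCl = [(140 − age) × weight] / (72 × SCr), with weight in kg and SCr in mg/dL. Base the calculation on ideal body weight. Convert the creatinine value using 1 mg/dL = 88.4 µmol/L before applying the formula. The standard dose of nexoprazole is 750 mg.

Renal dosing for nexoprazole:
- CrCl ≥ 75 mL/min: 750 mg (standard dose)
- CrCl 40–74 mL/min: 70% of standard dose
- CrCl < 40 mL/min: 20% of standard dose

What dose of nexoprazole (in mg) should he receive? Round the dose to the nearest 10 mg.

SCr = 283 / 88.4 = 3.201 mg/dL
CrCl = (140 − 77) × 69.8 / (72 × 3.201) = 4397.4 / 230.47 ≈ 19.1 mL/min
CrCl ≈ 19 mL/min → bracket < 40 mL/min.
20% of 750 mg = 150 mg

150 mg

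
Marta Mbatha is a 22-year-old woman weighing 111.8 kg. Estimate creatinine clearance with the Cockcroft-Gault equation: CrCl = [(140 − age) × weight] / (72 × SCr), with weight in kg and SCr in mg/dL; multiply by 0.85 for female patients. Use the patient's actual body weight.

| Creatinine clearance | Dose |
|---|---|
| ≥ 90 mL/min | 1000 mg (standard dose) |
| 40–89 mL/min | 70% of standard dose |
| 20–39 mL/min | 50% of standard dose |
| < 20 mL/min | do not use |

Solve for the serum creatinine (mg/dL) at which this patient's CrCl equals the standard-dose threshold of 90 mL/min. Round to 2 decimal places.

1.73 mg/dL

Standard dose requires CrCl ≥ 90 mL/min.
Set (140 − 22) × 111.8 × 0.85 / (72 × SCr) = 90
SCr = (140 − 22) × 111.8 × 0.85 / (72 × 90) = 1.730 mg/dL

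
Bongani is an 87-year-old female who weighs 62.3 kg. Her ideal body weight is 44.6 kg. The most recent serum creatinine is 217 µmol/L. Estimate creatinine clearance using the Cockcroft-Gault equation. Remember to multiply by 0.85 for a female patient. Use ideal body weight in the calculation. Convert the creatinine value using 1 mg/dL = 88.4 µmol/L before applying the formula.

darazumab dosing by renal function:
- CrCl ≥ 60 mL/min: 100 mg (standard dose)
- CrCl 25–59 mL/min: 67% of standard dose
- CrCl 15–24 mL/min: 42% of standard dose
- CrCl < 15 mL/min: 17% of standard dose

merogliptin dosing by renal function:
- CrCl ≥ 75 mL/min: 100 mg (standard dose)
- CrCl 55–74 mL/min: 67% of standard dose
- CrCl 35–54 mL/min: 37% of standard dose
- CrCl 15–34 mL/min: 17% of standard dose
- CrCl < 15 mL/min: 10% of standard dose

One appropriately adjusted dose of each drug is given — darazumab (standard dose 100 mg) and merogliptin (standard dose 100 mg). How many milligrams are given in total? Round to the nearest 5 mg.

SCr = 217 / 88.4 = 2.455 mg/dL
CrCl = (140 − 87) × 44.6 / (72 × 2.455) × 0.85 = 2363.8 / 176.76 × 0.85 ≈ 11.4 mL/min
CrCl ≈ 11 mL/min.
darazumab: < 15 mL/min → 17% of 100 mg = 17 mg.
merogliptin: < 15 mL/min → 10% of 100 mg = 10 mg.
Total = 17 + 10 = 27 mg.

25 mg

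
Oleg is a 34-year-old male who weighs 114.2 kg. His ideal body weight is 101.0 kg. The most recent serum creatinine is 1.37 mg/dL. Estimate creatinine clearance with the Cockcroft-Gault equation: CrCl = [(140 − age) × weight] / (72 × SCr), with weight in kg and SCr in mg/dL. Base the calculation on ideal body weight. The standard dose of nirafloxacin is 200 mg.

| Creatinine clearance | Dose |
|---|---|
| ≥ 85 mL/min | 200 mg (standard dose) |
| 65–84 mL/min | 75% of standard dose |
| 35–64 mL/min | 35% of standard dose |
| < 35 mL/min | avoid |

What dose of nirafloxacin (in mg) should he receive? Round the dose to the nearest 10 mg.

200 mg

CrCl = (140 − 34) × 101 / (72 × 1.37) = 10706.0 / 98.64 ≈ 108.5 mL/min
CrCl ≈ 109 mL/min → bracket ≥ 85 mL/min.
100% of 200 mg = 200 mg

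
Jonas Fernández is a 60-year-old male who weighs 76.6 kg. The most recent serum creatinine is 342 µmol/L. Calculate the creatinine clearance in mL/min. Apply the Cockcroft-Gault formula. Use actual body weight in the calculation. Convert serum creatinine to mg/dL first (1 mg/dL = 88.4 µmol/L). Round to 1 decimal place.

SCr = 342 / 88.4 = 3.869 mg/dL
CrCl = (140 − 60) × 76.6 / (72 × 3.869) = 6128.0 / 278.57 ≈ 22.0 mL/min

22.0 mL/min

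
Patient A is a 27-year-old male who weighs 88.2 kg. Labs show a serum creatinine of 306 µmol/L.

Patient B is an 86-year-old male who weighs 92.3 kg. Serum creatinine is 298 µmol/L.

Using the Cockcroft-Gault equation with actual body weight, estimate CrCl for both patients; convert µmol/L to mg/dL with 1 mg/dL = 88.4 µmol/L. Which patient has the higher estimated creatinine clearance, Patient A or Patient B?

Patient A: SCr = 306 / 88.4 = 3.462 mg/dL
Patient A: CrCl = (140 − 27) × 88.2 / (72 × 3.462) = 9966.6 / 249.26 ≈ 40.0 mL/min
Patient B: SCr = 298 / 88.4 = 3.371 mg/dL
Patient B: CrCl = (140 − 86) × 92.3 / (72 × 3.371) = 4984.2 / 242.71 ≈ 20.5 mL/min
40.0 vs 20.5 mL/min → Patient A is higher.

Patient A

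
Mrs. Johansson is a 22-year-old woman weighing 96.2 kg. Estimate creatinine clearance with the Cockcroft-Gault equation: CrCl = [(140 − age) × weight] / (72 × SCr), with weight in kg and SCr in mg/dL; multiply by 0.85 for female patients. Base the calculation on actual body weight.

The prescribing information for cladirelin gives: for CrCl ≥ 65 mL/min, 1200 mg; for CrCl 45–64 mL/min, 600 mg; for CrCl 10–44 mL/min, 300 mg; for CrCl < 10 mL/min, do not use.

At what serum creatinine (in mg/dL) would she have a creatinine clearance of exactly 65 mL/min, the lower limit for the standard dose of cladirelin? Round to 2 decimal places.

Standard dose requires CrCl ≥ 65 mL/min.
Set (140 − 22) × 96.2 × 0.85 / (72 × SCr) = 65
SCr = (140 − 22) × 96.2 × 0.85 / (72 × 65) = 2.062 mg/dL

2.06 mg/dL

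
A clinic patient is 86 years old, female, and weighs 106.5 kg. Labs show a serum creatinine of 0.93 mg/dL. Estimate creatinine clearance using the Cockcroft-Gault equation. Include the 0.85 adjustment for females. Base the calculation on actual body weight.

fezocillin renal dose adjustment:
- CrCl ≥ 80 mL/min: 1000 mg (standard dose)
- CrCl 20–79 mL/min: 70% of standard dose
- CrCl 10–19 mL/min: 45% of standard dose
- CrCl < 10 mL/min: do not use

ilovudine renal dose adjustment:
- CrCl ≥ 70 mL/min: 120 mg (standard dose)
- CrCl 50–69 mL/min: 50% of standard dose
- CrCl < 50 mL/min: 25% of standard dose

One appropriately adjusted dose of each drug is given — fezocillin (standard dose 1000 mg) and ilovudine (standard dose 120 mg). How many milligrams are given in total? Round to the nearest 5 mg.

820 mg

CrCl = (140 − 86) × 106.5 / (72 × 0.93) × 0.85 = 5751.0 / 66.96 × 0.85 ≈ 73.0 mL/min
CrCl ≈ 73 mL/min.
fezocillin: 20–79 mL/min → 70% of 1000 mg = 700 mg.
ilovudine: ≥ 70 mL/min → 100% of 120 mg = 120 mg.
Total = 700 + 120 = 820 mg.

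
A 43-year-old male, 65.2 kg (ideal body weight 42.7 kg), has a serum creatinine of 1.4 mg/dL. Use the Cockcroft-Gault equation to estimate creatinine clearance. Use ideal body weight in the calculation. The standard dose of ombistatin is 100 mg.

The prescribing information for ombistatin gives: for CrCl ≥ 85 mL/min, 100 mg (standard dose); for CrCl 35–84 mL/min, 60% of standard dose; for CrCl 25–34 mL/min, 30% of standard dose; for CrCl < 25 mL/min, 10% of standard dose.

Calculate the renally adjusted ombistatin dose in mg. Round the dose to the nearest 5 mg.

CrCl = (140 − 43) × 42.7 / (72 × 1.4) = 4141.9 / 100.80 ≈ 41.1 mL/min
CrCl ≈ 41 mL/min → bracket 35–84 mL/min.
60% of 100 mg = 60 mg

60 mg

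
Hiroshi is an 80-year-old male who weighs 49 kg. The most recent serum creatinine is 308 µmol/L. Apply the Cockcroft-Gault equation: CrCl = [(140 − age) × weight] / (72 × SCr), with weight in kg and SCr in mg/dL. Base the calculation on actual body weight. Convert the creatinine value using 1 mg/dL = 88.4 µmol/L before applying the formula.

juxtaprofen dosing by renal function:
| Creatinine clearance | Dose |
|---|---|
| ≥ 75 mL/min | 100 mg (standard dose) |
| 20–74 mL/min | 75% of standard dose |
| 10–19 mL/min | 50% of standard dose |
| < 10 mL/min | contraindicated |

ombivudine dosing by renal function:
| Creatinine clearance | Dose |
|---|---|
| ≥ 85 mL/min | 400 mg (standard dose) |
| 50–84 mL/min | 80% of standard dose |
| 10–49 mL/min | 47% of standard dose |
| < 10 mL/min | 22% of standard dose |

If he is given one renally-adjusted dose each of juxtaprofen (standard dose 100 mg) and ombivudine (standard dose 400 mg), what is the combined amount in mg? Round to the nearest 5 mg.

SCr = 308 / 88.4 = 3.484 mg/dL
CrCl = (140 − 80) × 49 / (72 × 3.484) = 2940.0 / 250.85 ≈ 11.7 mL/min
CrCl ≈ 12 mL/min.
juxtaprofen: 10–19 mL/min → 50% of 100 mg = 50 mg.
ombivudine: 10–49 mL/min → 47% of 400 mg = 188 mg.
Total = 50 + 188 = 238 mg.

240 mg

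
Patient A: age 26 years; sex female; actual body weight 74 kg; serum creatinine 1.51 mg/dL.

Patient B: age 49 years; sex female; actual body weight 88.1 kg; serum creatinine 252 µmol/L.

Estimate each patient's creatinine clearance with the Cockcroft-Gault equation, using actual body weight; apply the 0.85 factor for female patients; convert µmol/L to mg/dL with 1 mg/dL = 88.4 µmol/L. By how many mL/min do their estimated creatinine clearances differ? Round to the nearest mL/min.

Patient A: CrCl = (140 − 26) × 74 / (72 × 1.51) × 0.85 = 8436.0 / 108.72 × 0.85 ≈ 66.0 mL/min
Patient B: SCr = 252 / 88.4 = 2.851 mg/dL
Patient B: CrCl = (140 − 49) × 88.1 / (72 × 2.851) × 0.85 = 8017.1 / 205.27 × 0.85 ≈ 33.2 mL/min
|66.0 − 33.2| = 32.8 mL/min

33 mL/min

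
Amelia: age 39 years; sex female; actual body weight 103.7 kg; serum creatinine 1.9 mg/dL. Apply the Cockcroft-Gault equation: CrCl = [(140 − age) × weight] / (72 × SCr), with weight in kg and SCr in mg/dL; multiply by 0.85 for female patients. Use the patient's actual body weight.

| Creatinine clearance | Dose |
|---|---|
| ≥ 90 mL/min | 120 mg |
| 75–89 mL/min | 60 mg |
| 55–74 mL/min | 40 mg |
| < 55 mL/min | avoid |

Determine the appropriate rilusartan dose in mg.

CrCl = (140 − 39) × 103.7 / (72 × 1.9) × 0.85 = 10473.7 / 136.80 × 0.85 ≈ 65.1 mL/min
CrCl ≈ 65 mL/min → bracket 55–74 mL/min.
Dose for this bracket: 40 mg.

40 mg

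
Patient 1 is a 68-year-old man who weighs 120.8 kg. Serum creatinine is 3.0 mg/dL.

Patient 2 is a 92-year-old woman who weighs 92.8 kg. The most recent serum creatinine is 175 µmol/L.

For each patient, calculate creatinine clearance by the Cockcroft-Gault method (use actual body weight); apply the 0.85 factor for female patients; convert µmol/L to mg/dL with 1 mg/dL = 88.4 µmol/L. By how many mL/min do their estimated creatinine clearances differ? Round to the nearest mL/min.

14 mL/min

Patient 1: CrCl = (140 − 68) × 120.8 / (72 × 3) = 8697.6 / 216.00 ≈ 40.3 mL/min
Patient 2: SCr = 175 / 88.4 = 1.98 mg/dL
Patient 2: CrCl = (140 − 92) × 92.8 / (72 × 1.98) × 0.85 = 4454.4 / 142.56 × 0.85 ≈ 26.6 mL/min
|40.3 − 26.6| = 13.7 mL/min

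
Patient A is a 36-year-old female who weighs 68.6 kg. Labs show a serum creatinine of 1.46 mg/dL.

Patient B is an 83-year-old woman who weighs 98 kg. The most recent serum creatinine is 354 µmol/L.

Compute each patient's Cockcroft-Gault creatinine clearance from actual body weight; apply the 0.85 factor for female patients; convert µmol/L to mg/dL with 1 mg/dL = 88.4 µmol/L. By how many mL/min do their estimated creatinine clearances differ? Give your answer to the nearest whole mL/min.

Patient A: CrCl = (140 − 36) × 68.6 / (72 × 1.46) × 0.85 = 7134.4 / 105.12 × 0.85 ≈ 57.7 mL/min
Patient B: SCr = 354 / 88.4 = 4.005 mg/dL
Patient B: CrCl = (140 − 83) × 98 / (72 × 4.005) × 0.85 = 5586.0 / 288.36 × 0.85 ≈ 16.5 mL/min
|57.7 − 16.5| = 41.2 mL/min

41 mL/min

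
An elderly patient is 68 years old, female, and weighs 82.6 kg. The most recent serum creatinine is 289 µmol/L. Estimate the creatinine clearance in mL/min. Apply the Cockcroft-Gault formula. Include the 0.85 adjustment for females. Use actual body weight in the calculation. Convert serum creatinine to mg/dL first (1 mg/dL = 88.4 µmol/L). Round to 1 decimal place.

SCr = 289 / 88.4 = 3.269 mg/dL
CrCl = (140 − 68) × 82.6 / (72 × 3.269) × 0.85 = 5947.2 / 235.37 × 0.85 ≈ 21.5 mL/min

21.5 mL/min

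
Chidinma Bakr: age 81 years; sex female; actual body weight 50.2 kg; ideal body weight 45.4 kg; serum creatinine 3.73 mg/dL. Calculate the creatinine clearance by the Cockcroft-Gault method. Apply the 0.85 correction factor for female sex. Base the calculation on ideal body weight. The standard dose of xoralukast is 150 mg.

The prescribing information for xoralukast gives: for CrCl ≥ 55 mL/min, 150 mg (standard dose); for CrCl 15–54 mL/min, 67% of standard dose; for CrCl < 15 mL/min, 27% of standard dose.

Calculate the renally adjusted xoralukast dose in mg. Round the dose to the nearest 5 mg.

40 mg

CrCl = (140 − 81) × 45.4 / (72 × 3.73) × 0.85 = 2678.6 / 268.56 × 0.85 ≈ 8.5 mL/min
CrCl ≈ 8 mL/min → bracket < 15 mL/min.
27% of 150 mg = 40.5 mg → 40 mg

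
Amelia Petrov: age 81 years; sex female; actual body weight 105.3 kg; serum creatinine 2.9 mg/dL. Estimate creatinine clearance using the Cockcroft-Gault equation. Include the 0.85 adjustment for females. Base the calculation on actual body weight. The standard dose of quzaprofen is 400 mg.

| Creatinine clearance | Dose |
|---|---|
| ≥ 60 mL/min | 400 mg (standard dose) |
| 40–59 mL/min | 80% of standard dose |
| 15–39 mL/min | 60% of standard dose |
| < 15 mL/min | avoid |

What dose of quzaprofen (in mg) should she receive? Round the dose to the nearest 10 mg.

240 mg

CrCl = (140 − 81) × 105.3 / (72 × 2.9) × 0.85 = 6212.7 / 208.80 × 0.85 ≈ 25.3 mL/min
CrCl ≈ 25 mL/min → bracket 15–39 mL/min.
60% of 400 mg = 240 mg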